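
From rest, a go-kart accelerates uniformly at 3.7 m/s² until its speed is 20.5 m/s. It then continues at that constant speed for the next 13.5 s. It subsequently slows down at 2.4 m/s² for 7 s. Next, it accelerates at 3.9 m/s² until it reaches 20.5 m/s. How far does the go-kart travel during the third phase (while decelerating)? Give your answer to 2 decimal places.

Phase 1 (accelerating): v₀ = 0 m/s, a = 3.7 m/s².
v = v₀ + at → t = (20.5 − 0) / 3.7 = 5.54 s
v² = v₀² + 2aΔx → Δx = (20.5² − 0²)/(2·3.7) = 56.8 m

Phase 2 (constant speed): v₀ = 20.5 m/s, a = 0 m/s².
v = v₀ + at = 20.5 + (0)(13.5) = 20.5 m/s
Δx = v₀t + ½at² = 20.5·13.5 + 0.5·0·13.5² = 277 m

Phase 3 (decelerating): v₀ = 20.5 m/s, a = -2.4 m/s².
v = v₀ + at = 20.5 + (-2.4)(7) = 3.70 m/s
Δx = v₀t + ½at² = 20.5·7 + 0.5·-2.4·7² = 84.7 m
Distance in phase 3 = 84.7 m

84.70 m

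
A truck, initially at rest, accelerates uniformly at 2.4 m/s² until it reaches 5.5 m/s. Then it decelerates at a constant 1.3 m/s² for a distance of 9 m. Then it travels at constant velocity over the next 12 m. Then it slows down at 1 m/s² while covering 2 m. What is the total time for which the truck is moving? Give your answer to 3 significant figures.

Phase 1 (accelerating): v₀ = 0 m/s, a = 2.4 m/s².
v = v₀ + at → t = (5.5 − 0) / 2.4 = 2.29 s
v² = v₀² + 2aΔx → Δx = (5.5² − 0²)/(2·2.4) = 6.30 m

Phase 2 (decelerating): v₀ = 5.50 m/s, a = -1.3 m/s².
v² = v₀² + 2aΔx = 5.50² + 2·-1.3·9 = 6.85 → v = 2.62 m/s
t = (v − v₀)/a = (2.62 − 5.50)/-1.3 = 2.22 s

Phase 3 (constant speed): v₀ = 2.62 m/s, a = 0 m/s².
Constant speed: t = d/v = 12/2.62 = 4.58 s

Phase 4 (decelerating): v₀ = 2.62 m/s, a = -1 m/s².
v² = v₀² + 2aΔx = 2.62² + 2·-1·2 = 2.85 → v = 1.69 m/s
t = (v − v₀)/a = (1.69 − 2.62)/-1 = 0.929 s
Total time = 2.29 + 2.22 + 4.58 + 0.929 = 10.0 s

10.0 s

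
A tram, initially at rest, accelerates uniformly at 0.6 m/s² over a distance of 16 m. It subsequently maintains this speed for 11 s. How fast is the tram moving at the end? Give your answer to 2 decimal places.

Phase 1 (accelerating): v₀ = 0 m/s, a = 0.6 m/s².
v² = v₀² + 2aΔx = 0² + 2·0.6·16 = 19.2 → v = 4.38 m/s
t = (v − v₀)/a = (4.38 − 0)/0.6 = 7.30 s

Phase 2 (constant speed): v₀ = 4.38 m/s, a = 0 m/s².
v = v₀ + at = 4.38 + (0)(11) = 4.38 m/s
Δx = v₀t + ½at² = 4.38·11 + 0.5·0·11² = 48.2 m
Final speed = 4.38 m/s

4.38 m/s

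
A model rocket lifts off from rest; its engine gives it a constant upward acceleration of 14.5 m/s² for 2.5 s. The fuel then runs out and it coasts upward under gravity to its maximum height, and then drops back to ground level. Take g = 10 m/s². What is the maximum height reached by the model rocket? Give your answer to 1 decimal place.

111.0 m

Phase 1 (powered ascent): v₀ = 0 m/s, a = 14.5 m/s².
v = v₀ + at = 0 + (14.5)(2.5) = 36.2 m/s
Δx = v₀t + ½at² = 0·2.5 + 0.5·14.5·2.5² = 45.3 m

Phase 2 (coasting upward): v₀ = 36.2 m/s, a = -10 m/s².
v = v₀ + at → t = (0 − 36.2) / -10 = 3.62 s
v² = v₀² + 2aΔx → Δx = (0² − 36.2²)/(2·-10) = 65.7 m
Maximum height = 45.3 + 65.7 = 111 m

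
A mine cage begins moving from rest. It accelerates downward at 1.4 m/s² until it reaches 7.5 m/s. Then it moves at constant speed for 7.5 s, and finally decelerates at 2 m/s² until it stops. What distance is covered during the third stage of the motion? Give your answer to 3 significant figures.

Phase 1 (accelerating): v₀ = 0 m/s, a = 1.4 m/s².
v = v₀ + at → t = (7.5 − 0) / 1.4 = 5.36 s
v² = v₀² + 2aΔx → Δx = (7.5² − 0²)/(2·1.4) = 20.1 m

Phase 2 (constant speed): v₀ = 7.50 m/s, a = 0 m/s².
v = v₀ + at = 7.50 + (0)(7.5) = 7.50 m/s
Δx = v₀t + ½at² = 7.50·7.5 + 0.5·0·7.5² = 56.2 m

Phase 3 (decelerating): v₀ = 7.50 m/s, a = -2 m/s².
v = v₀ + at → t = (0 − 7.50) / -2 = 3.75 s
v² = v₀² + 2aΔx → Δx = (0² − 7.50²)/(2·-2) = 14.1 m
Distance in phase 3 = 14.1 m

14.1 m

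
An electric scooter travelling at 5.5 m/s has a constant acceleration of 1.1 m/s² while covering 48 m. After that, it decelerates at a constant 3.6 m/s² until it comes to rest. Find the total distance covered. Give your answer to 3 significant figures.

Phase 1 (accelerating): v₀ = 5.50 m/s, a = 1.1 m/s².
v² = v₀² + 2aΔx = 5.50² + 2·1.1·48 = 136 → v = 11.7 m/s
t = (v − v₀)/a = (11.7 − 5.50)/1.1 = 5.60 s

Phase 2 (decelerating): v₀ = 11.7 m/s, a = -3.6 m/s².
v = v₀ + at → t = (0 − 11.7) / -3.6 = 3.24 s
v² = v₀² + 2aΔx → Δx = (0² − 11.7²)/(2·-3.6) = 18.9 m
Total distance = 48.0 + 18.9 = 66.9 m

66.9 m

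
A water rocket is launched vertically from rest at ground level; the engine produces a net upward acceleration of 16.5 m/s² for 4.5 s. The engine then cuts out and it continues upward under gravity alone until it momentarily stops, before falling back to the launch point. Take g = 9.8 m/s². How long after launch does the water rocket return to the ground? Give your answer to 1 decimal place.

Phase 1 (powered ascent): v₀ = 0 m/s, a = 16.5 m/s².
v = v₀ + at = 0 + (16.5)(4.5) = 74.2 m/s
Δx = v₀t + ½at² = 0·4.5 + 0.5·16.5·4.5² = 167 m

Phase 2 (coasting upward): v₀ = 74.2 m/s, a = -9.8 m/s².
v = v₀ + at → t = (0 − 74.2) / -9.8 = 7.58 s
v² = v₀² + 2aΔx → Δx = (0² − 74.2²)/(2·-9.8) = 281 m

Phase 3 (free fall): v₀ = 0 m/s, a = -9.8 m/s².
Falls 448 m from rest: t = √(2·448/9.8) = 9.57 s; v = g·t = 93.7 m/s.
Total time = 4.50 + 7.58 + 9.57 = 21.6 s

21.6 s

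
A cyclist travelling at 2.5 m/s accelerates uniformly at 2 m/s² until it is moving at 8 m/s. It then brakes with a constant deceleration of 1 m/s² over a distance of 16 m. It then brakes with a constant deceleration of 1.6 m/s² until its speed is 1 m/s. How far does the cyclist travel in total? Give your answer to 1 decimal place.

Phase 1 (accelerating): v₀ = 2.50 m/s, a = 2 m/s².
v = v₀ + at → t = (8 − 2.50) / 2 = 2.75 s
v² = v₀² + 2aΔx → Δx = (8² − 2.50²)/(2·2) = 14.4 m

Phase 2 (decelerating): v₀ = 8.00 m/s, a = -1 m/s².
v² = v₀² + 2aΔx = 8.00² + 2·-1·16 = 32.0 → v = 5.66 m/s
t = (v − v₀)/a = (5.66 − 8.00)/-1 = 2.34 s

Phase 3 (decelerating): v₀ = 5.66 m/s, a = -1.6 m/s².
v = v₀ + at → t = (1 − 5.66) / -1.6 = 2.91 s
v² = v₀² + 2aΔx → Δx = (1² − 5.66²)/(2·-1.6) = 9.69 m
Total distance = 14.4 + 16.0 + 9.69 = 40.1 m

40.1 m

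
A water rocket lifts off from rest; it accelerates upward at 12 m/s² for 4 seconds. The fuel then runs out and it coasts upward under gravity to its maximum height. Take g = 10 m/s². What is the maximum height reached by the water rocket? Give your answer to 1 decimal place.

211.2 m

Phase 1 (powered ascent): v₀ = 0 m/s, a = 12 m/s².
v = v₀ + at = 0 + (12)(4) = 48.0 m/s
Δx = v₀t + ½at² = 0·4 + 0.5·12·4² = 96.0 m

Phase 2 (coasting upward): v₀ = 48.0 m/s, a = -10 m/s².
v = v₀ + at → t = (0 − 48.0) / -10 = 4.80 s
v² = v₀² + 2aΔx → Δx = (0² − 48.0²)/(2·-10) = 115 m
Maximum height = 96.0 + 115 = 211 m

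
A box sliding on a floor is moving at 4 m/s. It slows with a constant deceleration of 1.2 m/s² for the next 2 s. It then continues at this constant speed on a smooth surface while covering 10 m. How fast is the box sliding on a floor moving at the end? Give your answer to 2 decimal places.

Phase 1 (decelerating): v₀ = 4.00 m/s, a = -1.2 m/s².
v = v₀ + at = 4.00 + (-1.2)(2) = 1.60 m/s
Δx = v₀t + ½at² = 4.00·2 + 0.5·-1.2·2² = 5.60 m

Phase 2 (constant speed): v₀ = 1.60 m/s, a = 0 m/s².
Constant speed: t = d/v = 10/1.60 = 6.25 s
Final speed = 1.60 m/s

1.60 m/s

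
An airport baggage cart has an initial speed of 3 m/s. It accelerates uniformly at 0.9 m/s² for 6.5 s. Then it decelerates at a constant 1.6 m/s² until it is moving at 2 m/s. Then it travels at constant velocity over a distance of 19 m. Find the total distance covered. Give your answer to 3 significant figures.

80.7 m

Phase 1 (accelerating): v₀ = 3.00 m/s, a = 0.9 m/s².
v = v₀ + at = 3.00 + (0.9)(6.5) = 8.85 m/s
Δx = v₀t + ½at² = 3.00·6.5 + 0.5·0.9·6.5² = 38.5 m

Phase 2 (decelerating): v₀ = 8.85 m/s, a = -1.6 m/s².
v = v₀ + at → t = (2 − 8.85) / -1.6 = 4.28 s
v² = v₀² + 2aΔx → Δx = (2² − 8.85²)/(2·-1.6) = 23.2 m

Phase 3 (constant speed): v₀ = 2.00 m/s, a = 0 m/s².
Constant speed: t = d/v = 19/2.00 = 9.50 s
Total distance = 38.5 + 23.2 + 19.0 = 80.7 m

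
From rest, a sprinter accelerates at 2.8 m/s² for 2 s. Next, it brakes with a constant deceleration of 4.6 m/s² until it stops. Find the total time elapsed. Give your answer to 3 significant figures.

3.22 s

Phase 1 (accelerating): v₀ = 0 m/s, a = 2.8 m/s².
v = v₀ + at = 0 + (2.8)(2) = 5.60 m/s
Δx = v₀t + ½at² = 0·2 + 0.5·2.8·2² = 5.60 m

Phase 2 (decelerating): v₀ = 5.60 m/s, a = -4.6 m/s².
v = v₀ + at → t = (0 − 5.60) / -4.6 = 1.22 s
v² = v₀² + 2aΔx → Δx = (0² − 5.60²)/(2·-4.6) = 3.41 m
Total time = 2.00 + 1.22 = 3.22 s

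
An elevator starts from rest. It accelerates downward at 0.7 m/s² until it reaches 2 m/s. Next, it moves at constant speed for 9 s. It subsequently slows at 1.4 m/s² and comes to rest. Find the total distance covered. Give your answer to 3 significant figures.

22.3 m

Phase 1 (accelerating): v₀ = 0 m/s, a = 0.7 m/s².
v = v₀ + at → t = (2 − 0) / 0.7 = 2.86 s
v² = v₀² + 2aΔx → Δx = (2² − 0²)/(2·0.7) = 2.86 m

Phase 2 (constant speed): v₀ = 2.00 m/s, a = 0 m/s².
v = v₀ + at = 2.00 + (0)(9) = 2.00 m/s
Δx = v₀t + ½at² = 2.00·9 + 0.5·0·9² = 18.0 m

Phase 3 (decelerating): v₀ = 2.00 m/s, a = -1.4 m/s².
v = v₀ + at → t = (0 − 2.00) / -1.4 = 1.43 s
v² = v₀² + 2aΔx → Δx = (0² − 2.00²)/(2·-1.4) = 1.43 m
Total distance = 2.86 + 18.0 + 1.43 = 22.3 m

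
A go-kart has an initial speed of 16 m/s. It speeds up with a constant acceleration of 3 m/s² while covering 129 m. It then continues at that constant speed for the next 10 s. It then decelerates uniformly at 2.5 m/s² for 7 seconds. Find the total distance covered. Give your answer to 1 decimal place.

Phase 1 (accelerating): v₀ = 16.0 m/s, a = 3 m/s².
v² = v₀² + 2aΔx = 16.0² + 2·3·129 = 1030 → v = 32.1 m/s
t = (v − v₀)/a = (32.1 − 16.0)/3 = 5.36 s

Phase 2 (constant speed): v₀ = 32.1 m/s, a = 0 m/s².
v = v₀ + at = 32.1 + (0)(10) = 32.1 m/s
Δx = v₀t + ½at² = 32.1·10 + 0.5·0·10² = 321 m

Phase 3 (decelerating): v₀ = 32.1 m/s, a = -2.5 m/s².
v = v₀ + at = 32.1 + (-2.5)(7) = 14.6 m/s
Δx = v₀t + ½at² = 32.1·7 + 0.5·-2.5·7² = 163 m
Total distance = 129 + 321 + 163 = 613 m

613.3 m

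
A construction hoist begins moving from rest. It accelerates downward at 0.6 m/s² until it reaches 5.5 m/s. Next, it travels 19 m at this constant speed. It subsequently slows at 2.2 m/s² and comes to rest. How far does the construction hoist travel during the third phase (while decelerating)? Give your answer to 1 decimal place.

6.9 m

Phase 1 (accelerating): v₀ = 0 m/s, a = 0.6 m/s².
v = v₀ + at → t = (5.5 − 0) / 0.6 = 9.17 s
v² = v₀² + 2aΔx → Δx = (5.5² − 0²)/(2·0.6) = 25.2 m

Phase 2 (constant speed): v₀ = 5.50 m/s, a = 0 m/s².
Constant speed: t = d/v = 19/5.50 = 3.45 s

Phase 3 (decelerating): v₀ = 5.50 m/s, a = -2.2 m/s².
v = v₀ + at → t = (0 − 5.50) / -2.2 = 2.50 s
v² = v₀² + 2aΔx → Δx = (0² − 5.50²)/(2·-2.2) = 6.87 m
Distance in phase 3 = 6.87 m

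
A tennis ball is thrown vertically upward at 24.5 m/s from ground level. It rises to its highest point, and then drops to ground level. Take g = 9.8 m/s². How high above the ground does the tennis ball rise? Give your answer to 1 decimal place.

Phase 1 (rising): v₀ = 24.5 m/s, a = -9.8 m/s².
v = v₀ + at → t = (0 − 24.5) / -9.8 = 2.50 s
v² = v₀² + 2aΔx → Δx = (0² − 24.5²)/(2·-9.8) = 30.6 m
Maximum height = 30.6 m

30.6 m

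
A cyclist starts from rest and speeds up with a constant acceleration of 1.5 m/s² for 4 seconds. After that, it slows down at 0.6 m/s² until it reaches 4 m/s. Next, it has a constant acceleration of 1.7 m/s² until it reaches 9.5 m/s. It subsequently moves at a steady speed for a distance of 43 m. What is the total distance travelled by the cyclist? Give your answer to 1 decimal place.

Phase 1 (accelerating): v₀ = 0 m/s, a = 1.5 m/s².
v = v₀ + at = 0 + (1.5)(4) = 6.00 m/s
Δx = v₀t + ½at² = 0·4 + 0.5·1.5·4² = 12.0 m

Phase 2 (decelerating): v₀ = 6.00 m/s, a = -0.6 m/s².
v = v₀ + at → t = (4 − 6.00) / -0.6 = 3.33 s
v² = v₀² + 2aΔx → Δx = (4² − 6.00²)/(2·-0.6) = 16.7 m

Phase 3 (accelerating): v₀ = 4.00 m/s, a = 1.7 m/s².
v = v₀ + at → t = (9.5 − 4.00) / 1.7 = 3.24 s
v² = v₀² + 2aΔx → Δx = (9.5² − 4.00²)/(2·1.7) = 21.8 m

Phase 4 (constant speed): v₀ = 9.50 m/s, a = 0 m/s².
Constant speed: t = d/v = 43/9.50 = 4.53 s
Total distance = 12.0 + 16.7 + 21.8 + 43.0 = 93.5 m

93.5 m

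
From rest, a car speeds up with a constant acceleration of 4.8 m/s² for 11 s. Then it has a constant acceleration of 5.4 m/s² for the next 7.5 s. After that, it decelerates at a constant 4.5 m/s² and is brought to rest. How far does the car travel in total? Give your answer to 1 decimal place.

1805.5 m

Phase 1 (accelerating): v₀ = 0 m/s, a = 4.8 m/s².
v = v₀ + at = 0 + (4.8)(11) = 52.8 m/s
Δx = v₀t + ½at² = 0·11 + 0.5·4.8·11² = 290 m

Phase 2 (accelerating): v₀ = 52.8 m/s, a = 5.4 m/s².
v = v₀ + at = 52.8 + (5.4)(7.5) = 93.3 m/s
Δx = v₀t + ½at² = 52.8·7.5 + 0.5·5.4·7.5² = 548 m

Phase 3 (decelerating): v₀ = 93.3 m/s, a = -4.5 m/s².
v = v₀ + at → t = (0 − 93.3) / -4.5 = 20.7 s
v² = v₀² + 2aΔx → Δx = (0² − 93.3²)/(2·-4.5) = 967 m
Total distance = 290 + 548 + 967 = 1810 m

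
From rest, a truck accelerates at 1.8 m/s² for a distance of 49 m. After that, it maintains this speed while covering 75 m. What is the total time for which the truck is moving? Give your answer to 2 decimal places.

13.03 s

Phase 1 (accelerating): v₀ = 0 m/s, a = 1.8 m/s².
v² = v₀² + 2aΔx = 0² + 2·1.8·49 = 176 → v = 13.3 m/s
t = (v − v₀)/a = (13.3 − 0)/1.8 = 7.38 s

Phase 2 (constant speed): v₀ = 13.3 m/s, a = 0 m/s².
Constant speed: t = d/v = 75/13.3 = 5.65 s
Total time = 7.38 + 5.65 = 13.0 s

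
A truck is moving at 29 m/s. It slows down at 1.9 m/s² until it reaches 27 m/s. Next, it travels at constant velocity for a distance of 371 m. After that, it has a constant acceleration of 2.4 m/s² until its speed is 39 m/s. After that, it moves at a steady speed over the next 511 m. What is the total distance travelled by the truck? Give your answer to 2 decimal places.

Phase 1 (decelerating): v₀ = 29.0 m/s, a = -1.9 m/s².
v = v₀ + at → t = (27 − 29.0) / -1.9 = 1.05 s
v² = v₀² + 2aΔx → Δx = (27² − 29.0²)/(2·-1.9) = 29.5 m

Phase 2 (constant speed): v₀ = 27.0 m/s, a = 0 m/s².
Constant speed: t = d/v = 371/27.0 = 13.7 s

Phase 3 (accelerating): v₀ = 27.0 m/s, a = 2.4 m/s².
v = v₀ + at → t = (39 − 27.0) / 2.4 = 5.00 s
v² = v₀² + 2aΔx → Δx = (39² − 27.0²)/(2·2.4) = 165 m

Phase 4 (constant speed): v₀ = 39.0 m/s, a = 0 m/s².
Constant speed: t = d/v = 511/39.0 = 13.1 s
Total distance = 29.5 + 371 + 165 + 511 = 1080 m

1076.47 m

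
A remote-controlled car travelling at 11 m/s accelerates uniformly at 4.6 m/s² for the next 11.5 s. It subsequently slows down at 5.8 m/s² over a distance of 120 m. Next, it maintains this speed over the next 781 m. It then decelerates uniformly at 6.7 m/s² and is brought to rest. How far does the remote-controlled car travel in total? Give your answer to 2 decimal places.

Phase 1 (accelerating): v₀ = 11.0 m/s, a = 4.6 m/s².
v = v₀ + at = 11.0 + (4.6)(11.5) = 63.9 m/s
Δx = v₀t + ½at² = 11.0·11.5 + 0.5·4.6·11.5² = 431 m

Phase 2 (decelerating): v₀ = 63.9 m/s, a = -5.8 m/s².
v² = v₀² + 2aΔx = 63.9² + 2·-5.8·120 = 2690 → v = 51.9 m/s
t = (v − v₀)/a = (51.9 − 63.9)/-5.8 = 2.07 s

Phase 3 (constant speed): v₀ = 51.9 m/s, a = 0 m/s².
Constant speed: t = d/v = 781/51.9 = 15.1 s

Phase 4 (decelerating): v₀ = 51.9 m/s, a = -6.7 m/s².
v = v₀ + at → t = (0 − 51.9) / -6.7 = 7.74 s
v² = v₀² + 2aΔx → Δx = (0² − 51.9²)/(2·-6.7) = 201 m
Total distance = 431 + 120 + 781 + 201 = 1530 m

1532.51 m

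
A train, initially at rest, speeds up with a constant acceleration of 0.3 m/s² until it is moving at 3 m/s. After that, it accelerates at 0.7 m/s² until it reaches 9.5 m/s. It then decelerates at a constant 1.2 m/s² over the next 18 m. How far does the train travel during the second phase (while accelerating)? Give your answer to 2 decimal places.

58.04 m

Phase 1 (accelerating): v₀ = 0 m/s, a = 0.3 m/s².
v = v₀ + at → t = (3 − 0) / 0.3 = 10.0 s
v² = v₀² + 2aΔx → Δx = (3² − 0²)/(2·0.3) = 15.0 m

Phase 2 (accelerating): v₀ = 3.00 m/s, a = 0.7 m/s².
v = v₀ + at → t = (9.5 − 3.00) / 0.7 = 9.29 s
v² = v₀² + 2aΔx → Δx = (9.5² − 3.00²)/(2·0.7) = 58.0 m
Distance in phase 2 = 58.0 m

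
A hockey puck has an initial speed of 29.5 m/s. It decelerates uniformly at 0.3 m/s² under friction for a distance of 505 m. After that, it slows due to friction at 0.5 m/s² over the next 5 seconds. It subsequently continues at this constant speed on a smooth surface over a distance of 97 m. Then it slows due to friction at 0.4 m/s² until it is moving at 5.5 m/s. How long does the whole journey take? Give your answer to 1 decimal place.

68.0 s

Phase 1 (decelerating): v₀ = 29.5 m/s, a = -0.3 m/s².
v² = v₀² + 2aΔx = 29.5² + 2·-0.3·505 = 567 → v = 23.8 m/s
t = (v − v₀)/a = (23.8 − 29.5)/-0.3 = 18.9 s

Phase 2 (decelerating): v₀ = 23.8 m/s, a = -0.5 m/s².
v = v₀ + at = 23.8 + (-0.5)(5) = 21.3 m/s
Δx = v₀t + ½at² = 23.8·5 + 0.5·-0.5·5² = 113 m

Phase 3 (constant speed): v₀ = 21.3 m/s, a = 0 m/s².
Constant speed: t = d/v = 97/21.3 = 4.55 s

Phase 4 (decelerating): v₀ = 21.3 m/s, a = -0.4 m/s².
v = v₀ + at → t = (5.5 − 21.3) / -0.4 = 39.5 s
v² = v₀² + 2aΔx → Δx = (5.5² − 21.3²)/(2·-0.4) = 530 m
Total time = 18.9 + 5.00 + 4.55 + 39.5 = 68.0 s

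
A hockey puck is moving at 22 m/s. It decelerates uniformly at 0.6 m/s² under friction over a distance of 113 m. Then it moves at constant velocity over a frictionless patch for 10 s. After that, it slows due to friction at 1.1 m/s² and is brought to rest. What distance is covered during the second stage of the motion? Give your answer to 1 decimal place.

186.7 m

Phase 1 (decelerating): v₀ = 22.0 m/s, a = -0.6 m/s².
v² = v₀² + 2aΔx = 22.0² + 2·-0.6·113 = 348 → v = 18.7 m/s
t = (v − v₀)/a = (18.7 − 22.0)/-0.6 = 5.56 s

Phase 2 (constant speed): v₀ = 18.7 m/s, a = 0 m/s².
v = v₀ + at = 18.7 + (0)(10) = 18.7 m/s
Δx = v₀t + ½at² = 18.7·10 + 0.5·0·10² = 187 m
Distance in phase 2 = 187 m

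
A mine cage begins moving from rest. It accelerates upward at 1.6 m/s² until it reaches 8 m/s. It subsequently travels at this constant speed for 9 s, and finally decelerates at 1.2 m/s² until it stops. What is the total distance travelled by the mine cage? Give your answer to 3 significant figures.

Phase 1 (accelerating): v₀ = 0 m/s, a = 1.6 m/s².
v = v₀ + at → t = (8 − 0) / 1.6 = 5.00 s
v² = v₀² + 2aΔx → Δx = (8² − 0²)/(2·1.6) = 20.0 m

Phase 2 (constant speed): v₀ = 8.00 m/s, a = 0 m/s².
v = v₀ + at = 8.00 + (0)(9) = 8.00 m/s
Δx = v₀t + ½at² = 8.00·9 + 0.5·0·9² = 72.0 m

Phase 3 (decelerating): v₀ = 8.00 m/s, a = -1.2 m/s².
v = v₀ + at → t = (0 − 8.00) / -1.2 = 6.67 s
v² = v₀² + 2aΔx → Δx = (0² − 8.00²)/(2·-1.2) = 26.7 m
Total distance = 20.0 + 72.0 + 26.7 = 119 m

119 m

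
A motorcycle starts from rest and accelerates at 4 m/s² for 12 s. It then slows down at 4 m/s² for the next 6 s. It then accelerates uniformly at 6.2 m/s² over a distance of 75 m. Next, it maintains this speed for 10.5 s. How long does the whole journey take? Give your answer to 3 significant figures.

Phase 1 (accelerating): v₀ = 0 m/s, a = 4 m/s².
v = v₀ + at = 0 + (4)(12) = 48.0 m/s
Δx = v₀t + ½at² = 0·12 + 0.5·4·12² = 288 m

Phase 2 (decelerating): v₀ = 48.0 m/s, a = -4 m/s².
v = v₀ + at = 48.0 + (-4)(6) = 24.0 m/s
Δx = v₀t + ½at² = 48.0·6 + 0.5·-4·6² = 216 m

Phase 3 (accelerating): v₀ = 24.0 m/s, a = 6.2 m/s².
v² = v₀² + 2aΔx = 24.0² + 2·6.2·75 = 1510 → v = 38.8 m/s
t = (v − v₀)/a = (38.8 − 24.0)/6.2 = 2.39 s

Phase 4 (constant speed): v₀ = 38.8 m/s, a = 0 m/s².
v = v₀ + at = 38.8 + (0)(10.5) = 38.8 m/s
Δx = v₀t + ½at² = 38.8·10.5 + 0.5·0·10.5² = 407 m
Total time = 12.0 + 6.00 + 2.39 + 10.5 = 30.9 s

30.9 s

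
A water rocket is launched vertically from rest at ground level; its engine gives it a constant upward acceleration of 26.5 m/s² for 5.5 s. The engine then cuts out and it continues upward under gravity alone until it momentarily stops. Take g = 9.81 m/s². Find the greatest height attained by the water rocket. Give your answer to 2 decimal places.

1483.54 m

Phase 1 (powered ascent): v₀ = 0 m/s, a = 26.5 m/s².
v = v₀ + at = 0 + (26.5)(5.5) = 146 m/s
Δx = v₀t + ½at² = 0·5.5 + 0.5·26.5·5.5² = 401 m

Phase 2 (coasting upward): v₀ = 146 m/s, a = -9.81 m/s².
v = v₀ + at → t = (0 − 146) / -9.81 = 14.9 s
v² = v₀² + 2aΔx → Δx = (0² − 146²)/(2·-9.81) = 1080 m
Maximum height = 401 + 1080 = 1480 m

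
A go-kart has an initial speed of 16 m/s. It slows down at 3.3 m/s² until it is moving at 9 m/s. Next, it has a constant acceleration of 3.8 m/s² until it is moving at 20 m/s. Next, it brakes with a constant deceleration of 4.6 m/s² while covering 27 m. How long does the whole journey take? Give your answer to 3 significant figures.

Phase 1 (decelerating): v₀ = 16.0 m/s, a = -3.3 m/s².
v = v₀ + at → t = (9 − 16.0) / -3.3 = 2.12 s
v² = v₀² + 2aΔx → Δx = (9² − 16.0²)/(2·-3.3) = 26.5 m

Phase 2 (accelerating): v₀ = 9.00 m/s, a = 3.8 m/s².
v = v₀ + at → t = (20 − 9.00) / 3.8 = 2.89 s
v² = v₀² + 2aΔx → Δx = (20² − 9.00²)/(2·3.8) = 42.0 m

Phase 3 (decelerating): v₀ = 20.0 m/s, a = -4.6 m/s².
v² = v₀² + 2aΔx = 20.0² + 2·-4.6·27 = 152 → v = 12.3 m/s
t = (v − v₀)/a = (12.3 − 20.0)/-4.6 = 1.67 s
Total time = 2.12 + 2.89 + 1.67 = 6.69 s

6.69 s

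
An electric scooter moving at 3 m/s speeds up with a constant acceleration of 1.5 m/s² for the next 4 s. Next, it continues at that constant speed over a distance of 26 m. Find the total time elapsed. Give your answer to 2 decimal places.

Phase 1 (accelerating): v₀ = 3.00 m/s, a = 1.5 m/s².
v = v₀ + at = 3.00 + (1.5)(4) = 9.00 m/s
Δx = v₀t + ½at² = 3.00·4 + 0.5·1.5·4² = 24.0 m

Phase 2 (constant speed): v₀ = 9.00 m/s, a = 0 m/s².
Constant speed: t = d/v = 26/9.00 = 2.89 s
Total time = 4.00 + 2.89 = 6.89 s

6.89 s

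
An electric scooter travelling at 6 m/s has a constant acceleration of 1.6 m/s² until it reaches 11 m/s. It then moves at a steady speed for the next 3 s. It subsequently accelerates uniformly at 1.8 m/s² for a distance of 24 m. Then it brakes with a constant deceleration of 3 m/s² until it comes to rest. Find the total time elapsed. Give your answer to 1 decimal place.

Phase 1 (accelerating): v₀ = 6.00 m/s, a = 1.6 m/s².
v = v₀ + at → t = (11 − 6.00) / 1.6 = 3.12 s
v² = v₀² + 2aΔx → Δx = (11² − 6.00²)/(2·1.6) = 26.6 m

Phase 2 (constant speed): v₀ = 11.0 m/s, a = 0 m/s².
v = v₀ + at = 11.0 + (0)(3) = 11.0 m/s
Δx = v₀t + ½at² = 11.0·3 + 0.5·0·3² = 33.0 m

Phase 3 (accelerating): v₀ = 11.0 m/s, a = 1.8 m/s².
v² = v₀² + 2aΔx = 11.0² + 2·1.8·24 = 207 → v = 14.4 m/s
t = (v − v₀)/a = (14.4 − 11.0)/1.8 = 1.89 s

Phase 4 (decelerating): v₀ = 14.4 m/s, a = -3 m/s².
v = v₀ + at → t = (0 − 14.4) / -3 = 4.80 s
v² = v₀² + 2aΔx → Δx = (0² − 14.4²)/(2·-3) = 34.6 m
Total time = 3.12 + 3.00 + 1.89 + 4.80 = 12.8 s

12.8 s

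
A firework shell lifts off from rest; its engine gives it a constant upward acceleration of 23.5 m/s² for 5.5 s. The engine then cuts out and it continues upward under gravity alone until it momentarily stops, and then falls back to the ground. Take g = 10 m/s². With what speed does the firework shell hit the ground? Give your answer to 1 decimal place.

154.3 m/s

Phase 1 (powered ascent): v₀ = 0 m/s, a = 23.5 m/s².
v = v₀ + at = 0 + (23.5)(5.5) = 129 m/s
Δx = v₀t + ½at² = 0·5.5 + 0.5·23.5·5.5² = 355 m

Phase 2 (coasting upward): v₀ = 129 m/s, a = -10 m/s².
v = v₀ + at → t = (0 − 129) / -10 = 12.9 s
v² = v₀² + 2aΔx → Δx = (0² − 129²)/(2·-10) = 835 m

Phase 3 (free fall): v₀ = 0 m/s, a = -10 m/s².
Falls 1190 m from rest: t = √(2·1190/10) = 15.4 s; v = g·t = 154 m/s.
Impact speed = 154 m/s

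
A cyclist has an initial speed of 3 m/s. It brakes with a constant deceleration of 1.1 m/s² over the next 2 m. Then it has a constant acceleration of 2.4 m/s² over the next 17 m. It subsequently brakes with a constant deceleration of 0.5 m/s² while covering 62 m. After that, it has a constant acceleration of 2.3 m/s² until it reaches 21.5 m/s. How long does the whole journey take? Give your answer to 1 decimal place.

19.7 s

Phase 1 (decelerating): v₀ = 3.00 m/s, a = -1.1 m/s².
v² = v₀² + 2aΔx = 3.00² + 2·-1.1·2 = 4.60 → v = 2.14 m/s
t = (v − v₀)/a = (2.14 − 3.00)/-1.1 = 0.777 s

Phase 2 (accelerating): v₀ = 2.14 m/s, a = 2.4 m/s².
v² = v₀² + 2aΔx = 2.14² + 2·2.4·17 = 86.2 → v = 9.28 m/s
t = (v − v₀)/a = (9.28 − 2.14)/2.4 = 2.97 s

Phase 3 (decelerating): v₀ = 9.28 m/s, a = -0.5 m/s².
v² = v₀² + 2aΔx = 9.28² + 2·-0.5·62 = 24.2 → v = 4.92 m/s
t = (v − v₀)/a = (4.92 − 9.28)/-0.5 = 8.73 s

Phase 4 (accelerating): v₀ = 4.92 m/s, a = 2.3 m/s².
v = v₀ + at → t = (21.5 − 4.92) / 2.3 = 7.21 s
v² = v₀² + 2aΔx → Δx = (21.5² − 4.92²)/(2·2.3) = 95.2 m
Total time = 0.777 + 2.97 + 8.73 + 7.21 = 19.7 s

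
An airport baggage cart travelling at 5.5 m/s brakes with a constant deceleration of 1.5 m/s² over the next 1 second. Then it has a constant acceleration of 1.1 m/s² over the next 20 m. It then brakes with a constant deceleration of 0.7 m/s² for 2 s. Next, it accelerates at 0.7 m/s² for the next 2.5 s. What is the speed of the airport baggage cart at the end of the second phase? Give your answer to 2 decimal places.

Phase 1 (decelerating): v₀ = 5.50 m/s, a = -1.5 m/s².
v = v₀ + at = 5.50 + (-1.5)(1) = 4.00 m/s
Δx = v₀t + ½at² = 5.50·1 + 0.5·-1.5·1² = 4.75 m

Phase 2 (accelerating): v₀ = 4.00 m/s, a = 1.1 m/s².
v² = v₀² + 2aΔx = 4.00² + 2·1.1·20 = 60.0 → v = 7.75 m/s
t = (v − v₀)/a = (7.75 − 4.00)/1.1 = 3.41 s
Speed at end of phase 2 = 7.75 m/s

7.75 m/s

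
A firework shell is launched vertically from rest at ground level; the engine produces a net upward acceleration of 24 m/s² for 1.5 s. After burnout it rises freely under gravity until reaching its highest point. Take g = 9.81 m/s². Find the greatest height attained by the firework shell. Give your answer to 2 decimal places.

Phase 1 (powered ascent): v₀ = 0 m/s, a = 24 m/s².
v = v₀ + at = 0 + (24)(1.5) = 36.0 m/s
Δx = v₀t + ½at² = 0·1.5 + 0.5·24·1.5² = 27.0 m

Phase 2 (coasting upward): v₀ = 36.0 m/s, a = -9.81 m/s².
v = v₀ + at → t = (0 − 36.0) / -9.81 = 3.67 s
v² = v₀² + 2aΔx → Δx = (0² − 36.0²)/(2·-9.81) = 66.1 m
Maximum height = 27.0 + 66.1 = 93.1 m

93.06 m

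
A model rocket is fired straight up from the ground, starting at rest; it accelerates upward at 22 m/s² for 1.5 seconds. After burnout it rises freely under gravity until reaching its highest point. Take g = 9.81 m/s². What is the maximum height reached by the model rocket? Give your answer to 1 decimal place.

80.3 m

Phase 1 (powered ascent): v₀ = 0 m/s, a = 22 m/s².
v = v₀ + at = 0 + (22)(1.5) = 33.0 m/s
Δx = v₀t + ½at² = 0·1.5 + 0.5·22·1.5² = 24.8 m

Phase 2 (coasting upward): v₀ = 33.0 m/s, a = -9.81 m/s².
v = v₀ + at → t = (0 − 33.0) / -9.81 = 3.36 s
v² = v₀² + 2aΔx → Δx = (0² − 33.0²)/(2·-9.81) = 55.5 m
Maximum height = 24.8 + 55.5 = 80.3 m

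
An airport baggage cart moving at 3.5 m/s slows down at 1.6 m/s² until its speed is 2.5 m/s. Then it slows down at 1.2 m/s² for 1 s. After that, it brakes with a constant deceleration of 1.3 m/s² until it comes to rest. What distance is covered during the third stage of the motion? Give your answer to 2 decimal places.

0.65 m

Phase 1 (decelerating): v₀ = 3.50 m/s, a = -1.6 m/s².
v = v₀ + at → t = (2.5 − 3.50) / -1.6 = 0.625 s
v² = v₀² + 2aΔx → Δx = (2.5² − 3.50²)/(2·-1.6) = 1.88 m

Phase 2 (decelerating): v₀ = 2.50 m/s, a = -1.2 m/s².
v = v₀ + at = 2.50 + (-1.2)(1) = 1.30 m/s
Δx = v₀t + ½at² = 2.50·1 + 0.5·-1.2·1² = 1.90 m

Phase 3 (decelerating): v₀ = 1.30 m/s, a = -1.3 m/s².
v = v₀ + at → t = (0 − 1.30) / -1.3 = 1.00 s
v² = v₀² + 2aΔx → Δx = (0² − 1.30²)/(2·-1.3) = 0.650 m
Distance in phase 3 = 0.650 m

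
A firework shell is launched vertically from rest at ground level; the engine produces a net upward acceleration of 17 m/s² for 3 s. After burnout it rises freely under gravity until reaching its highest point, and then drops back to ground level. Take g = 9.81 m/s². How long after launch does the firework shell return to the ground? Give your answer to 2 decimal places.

Phase 1 (powered ascent): v₀ = 0 m/s, a = 17 m/s².
v = v₀ + at = 0 + (17)(3) = 51.0 m/s
Δx = v₀t + ½at² = 0·3 + 0.5·17·3² = 76.5 m

Phase 2 (coasting upward): v₀ = 51.0 m/s, a = -9.81 m/s².
v = v₀ + at → t = (0 − 51.0) / -9.81 = 5.20 s
v² = v₀² + 2aΔx → Δx = (0² − 51.0²)/(2·-9.81) = 133 m

Phase 3 (free fall): v₀ = 0 m/s, a = -9.81 m/s².
Falls 209 m from rest: t = √(2·209/9.81) = 6.53 s; v = g·t = 64.0 m/s.
Total time = 3.00 + 5.20 + 6.53 = 14.7 s

14.73 s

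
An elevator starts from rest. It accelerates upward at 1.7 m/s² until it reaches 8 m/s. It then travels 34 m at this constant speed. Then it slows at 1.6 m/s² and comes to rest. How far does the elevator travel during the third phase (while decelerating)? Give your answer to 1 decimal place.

Phase 1 (accelerating): v₀ = 0 m/s, a = 1.7 m/s².
v = v₀ + at → t = (8 − 0) / 1.7 = 4.71 s
v² = v₀² + 2aΔx → Δx = (8² − 0²)/(2·1.7) = 18.8 m

Phase 2 (constant speed): v₀ = 8.00 m/s, a = 0 m/s².
Constant speed: t = d/v = 34/8.00 = 4.25 s

Phase 3 (decelerating): v₀ = 8.00 m/s, a = -1.6 m/s².
v = v₀ + at → t = (0 − 8.00) / -1.6 = 5.00 s
v² = v₀² + 2aΔx → Δx = (0² − 8.00²)/(2·-1.6) = 20.0 m
Distance in phase 3 = 20.0 m

20.0 m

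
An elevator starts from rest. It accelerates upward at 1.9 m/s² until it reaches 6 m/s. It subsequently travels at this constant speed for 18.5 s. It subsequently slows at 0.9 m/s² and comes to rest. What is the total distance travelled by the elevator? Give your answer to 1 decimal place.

Phase 1 (accelerating): v₀ = 0 m/s, a = 1.9 m/s².
v = v₀ + at → t = (6 − 0) / 1.9 = 3.16 s
v² = v₀² + 2aΔx → Δx = (6² − 0²)/(2·1.9) = 9.47 m

Phase 2 (constant speed): v₀ = 6.00 m/s, a = 0 m/s².
v = v₀ + at = 6.00 + (0)(18.5) = 6.00 m/s
Δx = v₀t + ½at² = 6.00·18.5 + 0.5·0·18.5² = 111 m

Phase 3 (decelerating): v₀ = 6.00 m/s, a = -0.9 m/s².
v = v₀ + at → t = (0 − 6.00) / -0.9 = 6.67 s
v² = v₀² + 2aΔx → Δx = (0² − 6.00²)/(2·-0.9) = 20.0 m
Total distance = 9.47 + 111 + 20.0 = 140 m

140.5 m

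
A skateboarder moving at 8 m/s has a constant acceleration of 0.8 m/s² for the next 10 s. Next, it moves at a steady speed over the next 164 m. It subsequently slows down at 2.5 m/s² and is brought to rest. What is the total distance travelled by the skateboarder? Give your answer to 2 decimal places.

Phase 1 (accelerating): v₀ = 8.00 m/s, a = 0.8 m/s².
v = v₀ + at = 8.00 + (0.8)(10) = 16.0 m/s
Δx = v₀t + ½at² = 8.00·10 + 0.5·0.8·10² = 120 m

Phase 2 (constant speed): v₀ = 16.0 m/s, a = 0 m/s².
Constant speed: t = d/v = 164/16.0 = 10.2 s

Phase 3 (decelerating): v₀ = 16.0 m/s, a = -2.5 m/s².
v = v₀ + at → t = (0 − 16.0) / -2.5 = 6.40 s
v² = v₀² + 2aΔx → Δx = (0² − 16.0²)/(2·-2.5) = 51.2 m
Total distance = 120 + 164 + 51.2 = 335 m

335.20 m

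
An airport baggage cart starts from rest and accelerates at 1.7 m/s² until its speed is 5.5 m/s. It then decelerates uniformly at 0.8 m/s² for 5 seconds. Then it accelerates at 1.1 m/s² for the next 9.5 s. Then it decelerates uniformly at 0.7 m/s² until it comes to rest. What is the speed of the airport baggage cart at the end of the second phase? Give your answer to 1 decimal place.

Phase 1 (accelerating): v₀ = 0 m/s, a = 1.7 m/s².
v = v₀ + at → t = (5.5 − 0) / 1.7 = 3.24 s
v² = v₀² + 2aΔx → Δx = (5.5² − 0²)/(2·1.7) = 8.90 m

Phase 2 (decelerating): v₀ = 5.50 m/s, a = -0.8 m/s².
v = v₀ + at = 5.50 + (-0.8)(5) = 1.50 m/s
Δx = v₀t + ½at² = 5.50·5 + 0.5·-0.8·5² = 17.5 m
Speed at end of phase 2 = 1.50 m/s

1.5 m/s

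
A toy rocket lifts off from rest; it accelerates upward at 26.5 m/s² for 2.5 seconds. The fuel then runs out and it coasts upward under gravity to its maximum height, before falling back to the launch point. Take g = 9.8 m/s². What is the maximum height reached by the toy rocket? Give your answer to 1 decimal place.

306.7 m

Phase 1 (powered ascent): v₀ = 0 m/s, a = 26.5 m/s².
v = v₀ + at = 0 + (26.5)(2.5) = 66.2 m/s
Δx = v₀t + ½at² = 0·2.5 + 0.5·26.5·2.5² = 82.8 m

Phase 2 (coasting upward): v₀ = 66.2 m/s, a = -9.8 m/s².
v = v₀ + at → t = (0 − 66.2) / -9.8 = 6.76 s
v² = v₀² + 2aΔx → Δx = (0² − 66.2²)/(2·-9.8) = 224 m
Maximum height = 82.8 + 224 = 307 m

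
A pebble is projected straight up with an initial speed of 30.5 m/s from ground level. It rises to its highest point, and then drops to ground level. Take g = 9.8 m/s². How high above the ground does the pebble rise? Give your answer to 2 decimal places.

47.46 m

Phase 1 (rising): v₀ = 30.5 m/s, a = -9.8 m/s².
v = v₀ + at → t = (0 − 30.5) / -9.8 = 3.11 s
v² = v₀² + 2aΔx → Δx = (0² − 30.5²)/(2·-9.8) = 47.5 m
Maximum height = 47.5 m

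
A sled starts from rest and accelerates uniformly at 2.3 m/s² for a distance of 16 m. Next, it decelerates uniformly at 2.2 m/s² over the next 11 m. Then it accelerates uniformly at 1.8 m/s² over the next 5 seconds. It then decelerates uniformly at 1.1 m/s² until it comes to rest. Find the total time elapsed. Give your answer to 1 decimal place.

23.1 s

Phase 1 (accelerating): v₀ = 0 m/s, a = 2.3 m/s².
v² = v₀² + 2aΔx = 0² + 2·2.3·16 = 73.6 → v = 8.58 m/s
t = (v − v₀)/a = (8.58 − 0)/2.3 = 3.73 s

Phase 2 (decelerating): v₀ = 8.58 m/s, a = -2.2 m/s².
v² = v₀² + 2aΔx = 8.58² + 2·-2.2·11 = 25.2 → v = 5.02 m/s
t = (v − v₀)/a = (5.02 − 8.58)/-2.2 = 1.62 s

Phase 3 (accelerating): v₀ = 5.02 m/s, a = 1.8 m/s².
v = v₀ + at = 5.02 + (1.8)(5) = 14.0 m/s
Δx = v₀t + ½at² = 5.02·5 + 0.5·1.8·5² = 47.6 m

Phase 4 (decelerating): v₀ = 14.0 m/s, a = -1.1 m/s².
v = v₀ + at → t = (0 − 14.0) / -1.1 = 12.7 s
v² = v₀² + 2aΔx → Δx = (0² − 14.0²)/(2·-1.1) = 89.3 m
Total time = 3.73 + 1.62 + 5.00 + 12.7 = 23.1 s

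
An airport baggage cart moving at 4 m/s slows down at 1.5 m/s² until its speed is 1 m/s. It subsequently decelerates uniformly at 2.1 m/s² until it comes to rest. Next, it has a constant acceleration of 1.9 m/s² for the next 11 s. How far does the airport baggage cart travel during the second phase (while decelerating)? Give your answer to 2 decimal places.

0.24 m

Phase 1 (decelerating): v₀ = 4.00 m/s, a = -1.5 m/s².
v = v₀ + at → t = (1 − 4.00) / -1.5 = 2.00 s
v² = v₀² + 2aΔx → Δx = (1² − 4.00²)/(2·-1.5) = 5.00 m

Phase 2 (decelerating): v₀ = 1.00 m/s, a = -2.1 m/s².
v = v₀ + at → t = (0 − 1.00) / -2.1 = 0.476 s
v² = v₀² + 2aΔx → Δx = (0² − 1.00²)/(2·-2.1) = 0.238 m
Distance in phase 2 = 0.238 m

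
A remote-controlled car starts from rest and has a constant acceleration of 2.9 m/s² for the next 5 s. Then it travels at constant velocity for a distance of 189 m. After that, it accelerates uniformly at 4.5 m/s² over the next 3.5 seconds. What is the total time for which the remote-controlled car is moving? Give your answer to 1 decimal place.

21.5 s

Phase 1 (accelerating): v₀ = 0 m/s, a = 2.9 m/s².
v = v₀ + at = 0 + (2.9)(5) = 14.5 m/s
Δx = v₀t + ½at² = 0·5 + 0.5·2.9·5² = 36.2 m

Phase 2 (constant speed): v₀ = 14.5 m/s, a = 0 m/s².
Constant speed: t = d/v = 189/14.5 = 13.0 s

Phase 3 (accelerating): v₀ = 14.5 m/s, a = 4.5 m/s².
v = v₀ + at = 14.5 + (4.5)(3.5) = 30.2 m/s
Δx = v₀t + ½at² = 14.5·3.5 + 0.5·4.5·3.5² = 78.3 m
Total time = 5.00 + 13.0 + 3.50 = 21.5 s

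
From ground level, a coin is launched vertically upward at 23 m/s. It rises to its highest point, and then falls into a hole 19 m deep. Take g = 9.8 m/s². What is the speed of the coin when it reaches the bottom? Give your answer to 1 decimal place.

30.0 m/s

Phase 1 (rising): v₀ = 23.0 m/s, a = -9.8 m/s².
v = v₀ + at → t = (0 − 23.0) / -9.8 = 2.35 s
v² = v₀² + 2aΔx → Δx = (0² − 23.0²)/(2·-9.8) = 27.0 m

Phase 2 (falling): v₀ = 0 m/s, a = -9.8 m/s².
Falls 46.0 m from rest: t = √(2·46.0/9.8) = 3.06 s; v = g·t = 30.0 m/s.
Final speed = 30.0 m/s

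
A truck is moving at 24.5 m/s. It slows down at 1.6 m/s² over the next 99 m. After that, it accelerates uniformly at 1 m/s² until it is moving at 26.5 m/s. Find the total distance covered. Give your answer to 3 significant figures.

Phase 1 (decelerating): v₀ = 24.5 m/s, a = -1.6 m/s².
v² = v₀² + 2aΔx = 24.5² + 2·-1.6·99 = 283 → v = 16.8 m/s
t = (v − v₀)/a = (16.8 − 24.5)/-1.6 = 4.79 s

Phase 2 (accelerating): v₀ = 16.8 m/s, a = 1 m/s².
v = v₀ + at → t = (26.5 − 16.8) / 1 = 9.66 s
v² = v₀² + 2aΔx → Δx = (26.5² − 16.8²)/(2·1) = 209 m
Total distance = 99.0 + 209 = 308 m

308 m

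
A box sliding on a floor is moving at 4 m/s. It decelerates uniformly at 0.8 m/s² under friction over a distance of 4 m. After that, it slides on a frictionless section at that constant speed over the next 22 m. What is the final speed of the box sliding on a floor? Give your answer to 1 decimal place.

3.1 m/s

Phase 1 (decelerating): v₀ = 4.00 m/s, a = -0.8 m/s².
v² = v₀² + 2aΔx = 4.00² + 2·-0.8·4 = 9.60 → v = 3.10 m/s
t = (v − v₀)/a = (3.10 − 4.00)/-0.8 = 1.13 s

Phase 2 (constant speed): v₀ = 3.10 m/s, a = 0 m/s².
Constant speed: t = d/v = 22/3.10 = 7.10 s
Final speed = 3.10 m/s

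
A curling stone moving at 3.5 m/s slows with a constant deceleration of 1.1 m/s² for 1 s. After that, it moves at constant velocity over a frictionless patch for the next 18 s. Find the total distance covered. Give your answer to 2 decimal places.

46.15 m

Phase 1 (decelerating): v₀ = 3.50 m/s, a = -1.1 m/s².
v = v₀ + at = 3.50 + (-1.1)(1) = 2.40 m/s
Δx = v₀t + ½at² = 3.50·1 + 0.5·-1.1·1² = 2.95 m

Phase 2 (constant speed): v₀ = 2.40 m/s, a = 0 m/s².
v = v₀ + at = 2.40 + (0)(18) = 2.40 m/s
Δx = v₀t + ½at² = 2.40·18 + 0.5·0·18² = 43.2 m
Total distance = 2.95 + 43.2 = 46.1 m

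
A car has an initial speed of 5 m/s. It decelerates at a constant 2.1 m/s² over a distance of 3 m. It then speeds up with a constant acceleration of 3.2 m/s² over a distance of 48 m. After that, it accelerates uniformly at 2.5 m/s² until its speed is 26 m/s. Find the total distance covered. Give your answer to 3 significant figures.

Phase 1 (decelerating): v₀ = 5.00 m/s, a = -2.1 m/s².
v² = v₀² + 2aΔx = 5.00² + 2·-2.1·3 = 12.4 → v = 3.52 m/s
t = (v − v₀)/a = (3.52 − 5.00)/-2.1 = 0.704 s

Phase 2 (accelerating): v₀ = 3.52 m/s, a = 3.2 m/s².
v² = v₀² + 2aΔx = 3.52² + 2·3.2·48 = 320 → v = 17.9 m/s
t = (v − v₀)/a = (17.9 − 3.52)/3.2 = 4.49 s

Phase 3 (accelerating): v₀ = 17.9 m/s, a = 2.5 m/s².
v = v₀ + at → t = (26 − 17.9) / 2.5 = 3.25 s
v² = v₀² + 2aΔx → Δx = (26² − 17.9²)/(2·2.5) = 71.3 m
Total distance = 3.00 + 48.0 + 71.3 = 122 m

122 m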